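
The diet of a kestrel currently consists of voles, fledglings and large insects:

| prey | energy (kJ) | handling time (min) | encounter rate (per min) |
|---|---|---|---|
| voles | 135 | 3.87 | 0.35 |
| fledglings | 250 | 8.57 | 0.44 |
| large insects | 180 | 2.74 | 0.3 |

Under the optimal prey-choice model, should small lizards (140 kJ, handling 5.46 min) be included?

Intake rate on the current diet: R = (0.35×135 + 0.44×250 + 0.3×180) / (1 + 0.35×3.87 + 0.44×8.57 + 0.3×2.74) = 211.2/6.947 = 30.41 kJ/min.
Profitability of small lizards: 140/5.46 = 25.64 kJ/min.
Since 25.64 < R, time spent handling small lizards is better spent searching.

No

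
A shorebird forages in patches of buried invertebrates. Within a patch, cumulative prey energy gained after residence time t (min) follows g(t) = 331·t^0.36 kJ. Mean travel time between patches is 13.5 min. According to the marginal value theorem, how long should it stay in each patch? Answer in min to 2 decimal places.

7.59 min

Maximise g(t)/(T+t): set derivative to zero → g'(t)(T+t) = g(t).
g'(t) = 0.36·331·t^-0.64. Setting 0.36·331·t^-0.64 = 331·t^0.36/(13.5+t) gives 0.36(13.5+t) = t, so 0.64·t = 0.36×13.5.
t* = 0.36×13.5/0.64 = 7.594 min.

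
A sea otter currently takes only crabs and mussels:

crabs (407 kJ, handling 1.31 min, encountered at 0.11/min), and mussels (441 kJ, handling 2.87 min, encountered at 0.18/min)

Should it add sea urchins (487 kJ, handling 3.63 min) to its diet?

Intake rate on the current diet: R = (0.11×407 + 0.18×441) / (1 + 0.11×1.31 + 0.18×2.87) = 124.2/1.661 = 74.76 kJ/min.
sea urchins: E/h = 487/3.63 = 134.2 kJ/min.
134.2 > 74.76, so adding sea urchins raises the average — include it.

Yes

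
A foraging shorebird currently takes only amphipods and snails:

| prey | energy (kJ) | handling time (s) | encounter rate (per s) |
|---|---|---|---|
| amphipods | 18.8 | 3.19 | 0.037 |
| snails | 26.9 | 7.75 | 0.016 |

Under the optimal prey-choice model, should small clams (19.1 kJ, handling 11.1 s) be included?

Current rate: (0.037×18.8 + 0.016×26.9)/(1 + 0.037×3.19 + 0.016×7.75) = 0.9066 kJ/s.
small clams: E/h = 19.1/11.1 = 1.721 kJ/s.
1.721 > 0.9066, so adding small clams raises the average — include it.

Yes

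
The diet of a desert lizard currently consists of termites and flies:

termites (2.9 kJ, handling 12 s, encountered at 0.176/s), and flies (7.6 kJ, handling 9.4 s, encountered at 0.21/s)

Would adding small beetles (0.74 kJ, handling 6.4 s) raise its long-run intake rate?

No

Intake rate on the current diet: R = (0.176×2.9 + 0.21×7.6) / (1 + 0.176×12 + 0.21×9.4) = 2.106/5.086 = 0.4142 kJ/s.
small beetles: E/h = 0.74/6.4 = 0.1156 kJ/s.
Since 0.1156 < R, time spent handling small beetles is better spent searching.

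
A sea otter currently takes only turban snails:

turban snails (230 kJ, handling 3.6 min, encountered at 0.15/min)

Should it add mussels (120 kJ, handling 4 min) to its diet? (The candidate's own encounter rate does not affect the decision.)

On turban snails alone, R = ΣλE/(1+Σλh) = 34.5/1.54 = 22.4 kJ/min.
Profitability of mussels: 120/4 = 30 kJ/min.
Since 30 > R, including mussels increases the long-run rate.

Yes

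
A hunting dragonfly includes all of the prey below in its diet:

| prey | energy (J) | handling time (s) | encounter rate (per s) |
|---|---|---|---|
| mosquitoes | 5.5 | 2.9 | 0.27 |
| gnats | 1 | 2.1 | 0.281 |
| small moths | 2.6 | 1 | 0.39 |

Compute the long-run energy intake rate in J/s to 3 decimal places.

Energy encountered per unit search time: 0.27×5.5 + 0.281×1 + 0.39×2.6 = 2.78 J/s.
Handling time per unit search time: 0.27×2.9 + 0.281×2.1 + 0.39×1 = 1.763.
Rate = 2.78/(1 + 1.763) = 1.006 J/s.

1.006 J/s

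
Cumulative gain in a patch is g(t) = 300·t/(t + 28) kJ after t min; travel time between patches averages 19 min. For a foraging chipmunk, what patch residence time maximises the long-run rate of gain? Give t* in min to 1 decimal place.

23.1 min

Optimal t* satisfies g'(t*) = g(t*)/(T + t*).
g'(t) = 300·28/(t + 28)². Setting 300·28/(t+28)² = 300t/[(t+28)(19+t)] gives 28(19+t) = t(t+28), so t² = 28×19 = 532.
t* = √532 = 23.07 min.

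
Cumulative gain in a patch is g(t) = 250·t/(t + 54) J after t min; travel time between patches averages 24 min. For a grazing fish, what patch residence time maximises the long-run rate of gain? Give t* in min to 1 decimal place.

Optimal t* satisfies g'(t*) = g(t*)/(T + t*).
g'(t) = 250·54/(t + 54)². Setting 250·54/(t+54)² = 250t/[(t+54)(24+t)] gives 54(24+t) = t(t+54), so t² = 54×24 = 1296.
t* = √1296 = 36 min.

36.0 min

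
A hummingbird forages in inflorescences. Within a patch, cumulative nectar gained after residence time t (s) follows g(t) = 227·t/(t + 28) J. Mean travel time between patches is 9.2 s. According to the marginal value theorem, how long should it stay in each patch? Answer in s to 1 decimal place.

Optimal t* satisfies g'(t*) = g(t*)/(T + t*).
g'(t) = 227·28/(t + 28)². Setting 227·28/(t+28)² = 227t/[(t+28)(9.2+t)] gives 28(9.2+t) = t(t+28), so t² = 28×9.2 = 257.6.
t* = √257.6 = 16.05 s.

16.0 s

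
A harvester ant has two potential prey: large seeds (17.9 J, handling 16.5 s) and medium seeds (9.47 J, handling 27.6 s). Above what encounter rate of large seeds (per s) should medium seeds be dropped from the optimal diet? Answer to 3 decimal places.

Drop medium seeds once their profitability E₂/h₂ falls below the rate achievable on large seeds alone: E₂/h₂ = λE₁/(1 + λh₁).
Solve for λ: λE₁h₂ = E₂(1 + λh₁) → λ(E₁h₂ − E₂h₁) = E₂ → λ = E₂/(E₁h₂ − E₂h₁).
λ = 9.47/(17.9×27.6 − 9.47×16.5) = 9.47/337.8 = 0.02804 per s.

0.028 per s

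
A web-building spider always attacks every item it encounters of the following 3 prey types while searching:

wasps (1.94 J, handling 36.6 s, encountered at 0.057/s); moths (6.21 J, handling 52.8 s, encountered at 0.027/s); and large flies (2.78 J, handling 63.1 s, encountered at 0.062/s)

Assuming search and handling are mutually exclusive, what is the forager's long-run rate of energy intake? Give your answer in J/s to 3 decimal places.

R = Σλ_iE_i / (1 + Σλ_ih_i)
Numerator: 0.057×1.94 + 0.027×6.21 + 0.062×2.78 = 0.4506
Denominator: 1 + 0.057×36.6 + 0.027×52.8 + 0.062×63.1 = 8.424
R = 0.4506/8.424 = 0.05349 J/s

0.053 J/s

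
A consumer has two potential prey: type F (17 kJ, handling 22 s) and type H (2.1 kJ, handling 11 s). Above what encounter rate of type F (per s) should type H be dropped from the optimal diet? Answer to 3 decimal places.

0.015 per s

At the threshold, the rate on type F alone equals the profitability of type H: λ·17/(1 + λ·22) = 2.1/11 = 0.1909.
Rearranging, λ(17 − 0.1909×22) = 0.1909, so λ = 0.1909/12.8 = 0.01491 per s.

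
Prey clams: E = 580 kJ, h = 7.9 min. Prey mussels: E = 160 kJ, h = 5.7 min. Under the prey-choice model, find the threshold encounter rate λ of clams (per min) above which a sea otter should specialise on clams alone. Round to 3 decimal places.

0.078 per min

At the threshold, the rate on clams alone equals the profitability of mussels: λ·580/(1 + λ·7.9) = 160/5.7 = 28.07.
Rearranging, λ(580 − 28.07×7.9) = 28.07, so λ = 28.07/358.2 = 0.07835 per min.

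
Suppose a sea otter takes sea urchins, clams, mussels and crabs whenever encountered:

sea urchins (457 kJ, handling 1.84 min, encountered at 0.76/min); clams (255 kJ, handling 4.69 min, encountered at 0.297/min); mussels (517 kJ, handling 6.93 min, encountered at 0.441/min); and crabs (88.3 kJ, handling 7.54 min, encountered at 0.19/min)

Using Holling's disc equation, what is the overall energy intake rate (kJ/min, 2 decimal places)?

80.66 kJ/min

R = Σλ_iE_i / (1 + Σλ_ih_i)
Numerator: 0.76×457 + 0.297×255 + 0.441×517 + 0.19×88.3 = 667.8
Denominator: 1 + 0.76×1.84 + 0.297×4.69 + 0.441×6.93 + 0.19×7.54 = 8.28
R = 667.8/8.28 = 80.66 kJ/min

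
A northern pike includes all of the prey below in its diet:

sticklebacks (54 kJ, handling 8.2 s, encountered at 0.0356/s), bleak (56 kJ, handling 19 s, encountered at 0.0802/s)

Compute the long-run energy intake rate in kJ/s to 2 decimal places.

R = (0.0356×54 + 0.0802×56) / (1 + 0.0356×8.2 + 0.0802×19) = 6.414/2.816 = 2.278 kJ/s.

2.28 kJ/s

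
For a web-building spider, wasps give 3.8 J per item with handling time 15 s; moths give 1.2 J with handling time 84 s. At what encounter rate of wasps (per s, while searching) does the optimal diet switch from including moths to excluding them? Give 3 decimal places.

0.004 per s

The zero-one rule: include moths iff E₂/h₂ > λE₁/(1+λh₁). Equality gives the switch point.
λE₁h₂ = E₂ + λE₂h₁ ⇒ λ = E₂/(E₁h₂ − E₂h₁) = 1.2/(319.2 − 18) = 0.003984 per s.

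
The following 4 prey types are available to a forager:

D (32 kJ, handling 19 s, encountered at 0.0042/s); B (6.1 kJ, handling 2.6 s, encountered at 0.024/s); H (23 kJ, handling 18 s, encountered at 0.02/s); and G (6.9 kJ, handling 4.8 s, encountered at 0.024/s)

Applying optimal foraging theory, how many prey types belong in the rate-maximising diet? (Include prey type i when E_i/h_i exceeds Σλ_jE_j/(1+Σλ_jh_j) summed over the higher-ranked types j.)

Profitabilities (E/h, kJ/s): B 2.35, D 1.68, G 1.44, H 1.28. Add prey in this order while the next type's profitability exceeds the intake rate on those already taken.
Rate on top 1: 0.1378. D: 1.68 > 0.1378 → include.
Rate on top 2: 0.2458. G: 1.44 > 0.2458 → include.
Rate on top 3: 0.355. H: 1.28 > 0.355 → include.
Optimal diet: B, D, G, H — 4 of 4 types.

4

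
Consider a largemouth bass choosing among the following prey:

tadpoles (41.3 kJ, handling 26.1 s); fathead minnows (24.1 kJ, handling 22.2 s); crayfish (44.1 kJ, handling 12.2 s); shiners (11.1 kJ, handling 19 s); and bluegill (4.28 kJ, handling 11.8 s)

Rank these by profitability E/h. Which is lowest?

bluegill

Profitability E/h (kJ/s): tadpoles = 41.3/26.1 = 1.58, fathead minnows = 24.1/22.2 = 1.09, crayfish = 44.1/12.2 = 3.61, shiners = 11.1/19 = 0.584, bluegill = 4.28/11.8 = 0.363.
Ranked: crayfish > tadpoles > fathead minnows > shiners > bluegill.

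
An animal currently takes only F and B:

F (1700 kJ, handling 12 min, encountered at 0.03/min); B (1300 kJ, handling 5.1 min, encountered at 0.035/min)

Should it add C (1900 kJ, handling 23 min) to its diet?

Intake rate on the current diet: R = (0.03×1700 + 0.035×1300) / (1 + 0.03×12 + 0.035×5.1) = 96.5/1.538 = 62.72 kJ/min.
Profitability of C: 1900/23 = 82.61 kJ/min.
Since 82.61 > R, including C increases the long-run rate.

Yes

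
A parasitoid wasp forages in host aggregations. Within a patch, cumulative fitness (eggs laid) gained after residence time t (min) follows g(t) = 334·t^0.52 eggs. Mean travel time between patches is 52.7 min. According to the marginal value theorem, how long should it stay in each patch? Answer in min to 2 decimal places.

Optimal t* satisfies g'(t*) = g(t*)/(T + t*).
g'(t) = 0.52·334·t^-0.48. Setting 0.52·334·t^-0.48 = 334·t^0.52/(52.7+t) gives 0.52(52.7+t) = t, so 0.48·t = 0.52×52.7.
t* = 0.52×52.7/0.48 = 57.09 min.

57.09 min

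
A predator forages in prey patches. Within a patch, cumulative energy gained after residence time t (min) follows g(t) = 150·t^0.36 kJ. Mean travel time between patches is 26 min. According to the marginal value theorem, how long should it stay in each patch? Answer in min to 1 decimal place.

By the marginal value theorem, leave when the instantaneous gain rate g'(t) equals the habitat-wide average g(t)/(T + t).
g'(t) = 0.36·150·t^-0.64. Setting 0.36·150·t^-0.64 = 150·t^0.36/(26+t) gives 0.36(26+t) = t, so 0.64·t = 0.36×26.
t* = 0.36×26/0.64 = 14.62 min.

14.6 min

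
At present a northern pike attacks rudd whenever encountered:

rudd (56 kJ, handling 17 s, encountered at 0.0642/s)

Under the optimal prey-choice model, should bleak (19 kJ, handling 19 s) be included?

On rudd alone, R = ΣλE/(1+Σλh) = 3.595/2.091 = 1.719 kJ/s.
bleak: E/h = 19/19 = 1 kJ/s.
Since 1 < R, time spent handling bleak is better spent searching.

No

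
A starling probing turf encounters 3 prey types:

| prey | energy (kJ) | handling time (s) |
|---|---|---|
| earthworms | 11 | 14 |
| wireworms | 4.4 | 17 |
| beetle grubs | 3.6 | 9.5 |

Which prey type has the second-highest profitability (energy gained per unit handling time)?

beetle grubs

Profitability E/h (kJ/s): earthworms = 11/14 = 0.786, wireworms = 4.4/17 = 0.259, beetle grubs = 3.6/9.5 = 0.379.
Ranked: earthworms > beetle grubs > wireworms.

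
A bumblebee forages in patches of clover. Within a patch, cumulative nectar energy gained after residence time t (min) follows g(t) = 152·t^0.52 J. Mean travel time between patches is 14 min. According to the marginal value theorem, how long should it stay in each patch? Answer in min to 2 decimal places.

Optimal t* satisfies g'(t*) = g(t*)/(T + t*).
g'(t) = 0.52·152·t^-0.48. Setting 0.52·152·t^-0.48 = 152·t^0.52/(14+t) gives 0.52(14+t) = t, so 0.48·t = 0.52×14.
t* = 0.52×14/0.48 = 15.17 min.

15.17 min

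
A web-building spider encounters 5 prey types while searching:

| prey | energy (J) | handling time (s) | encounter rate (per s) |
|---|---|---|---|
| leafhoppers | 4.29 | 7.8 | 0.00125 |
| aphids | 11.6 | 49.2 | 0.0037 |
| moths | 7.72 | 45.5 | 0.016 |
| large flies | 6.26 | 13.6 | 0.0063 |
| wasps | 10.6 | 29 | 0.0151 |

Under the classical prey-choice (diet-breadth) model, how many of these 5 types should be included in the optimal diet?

5

Rank by E/h (J/s): leafhoppers 0.55, large flies 0.46, wasps 0.366, aphids 0.236, moths 0.17. Include each in turn until the next type's E/h falls below the running intake rate.
Rate on top 1: 0.005311. large flies: 0.46 > 0.005311 → include.
Rate on top 2: 0.0409. wasps: 0.366 > 0.0409 → include.
Rate on top 3: 0.1336. aphids: 0.236 > 0.1336 → include.
Rate on top 4: 0.1444. moths: 0.17 > 0.1444 → include.
Optimal diet: leafhoppers, large flies, wasps, aphids, moths — 5 of 5 types.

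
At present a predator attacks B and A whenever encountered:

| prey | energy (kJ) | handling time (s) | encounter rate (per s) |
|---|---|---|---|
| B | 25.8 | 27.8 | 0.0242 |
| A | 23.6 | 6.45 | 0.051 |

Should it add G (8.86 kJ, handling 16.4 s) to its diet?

On B and A alone, R = ΣλE/(1+Σλh) = 1.828/2.002 = 0.9132 kJ/s.
Profitability of G: 8.86/16.4 = 0.5402 kJ/s.
0.5402 < 0.9132, so adding G would lower the average — exclude it.

No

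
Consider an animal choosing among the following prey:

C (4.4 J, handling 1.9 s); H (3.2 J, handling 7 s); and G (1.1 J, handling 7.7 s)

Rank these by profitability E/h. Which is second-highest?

H

In descending order of E/h:
C: 4.4/1.9 = 2.32 J/s
H: 3.2/7 = 0.457 J/s
G: 1.1/7.7 = 0.143 J/s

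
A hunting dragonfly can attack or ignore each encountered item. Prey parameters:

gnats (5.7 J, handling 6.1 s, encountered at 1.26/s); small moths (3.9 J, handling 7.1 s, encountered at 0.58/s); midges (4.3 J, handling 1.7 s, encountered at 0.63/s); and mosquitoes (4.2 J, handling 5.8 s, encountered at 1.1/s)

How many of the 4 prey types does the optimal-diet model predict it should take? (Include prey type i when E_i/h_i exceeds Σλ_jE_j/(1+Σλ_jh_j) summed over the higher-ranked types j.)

1

Profitabilities (E/h, J/s): midges 2.53, gnats 0.934, mosquitoes 0.724, small moths 0.549. Add prey in this order while the next type's profitability exceeds the intake rate on those already taken.
Rate on top 1: 1.308. gnats: 0.934 < 1.308 → exclude; stop.
Optimal diet: midges — 1 of 4 types.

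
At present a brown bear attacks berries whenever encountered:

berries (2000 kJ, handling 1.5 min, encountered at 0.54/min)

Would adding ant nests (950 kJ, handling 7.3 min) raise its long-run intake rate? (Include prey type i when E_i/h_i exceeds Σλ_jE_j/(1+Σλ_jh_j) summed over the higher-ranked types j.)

Current rate: (0.54×2000)/(1 + 0.54×1.5) = 596.7 kJ/min.
ant nests: E/h = 950/7.3 = 130.1 kJ/min.
130.1 < 596.7, so adding ant nests would lower the average — exclude it.

No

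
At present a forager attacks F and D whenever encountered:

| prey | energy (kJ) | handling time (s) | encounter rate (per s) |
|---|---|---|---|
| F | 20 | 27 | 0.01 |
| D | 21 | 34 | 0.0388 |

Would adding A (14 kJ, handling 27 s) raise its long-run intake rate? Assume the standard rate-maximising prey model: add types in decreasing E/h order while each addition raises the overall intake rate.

On F and D alone, R = ΣλE/(1+Σλh) = 1.015/2.589 = 0.3919 kJ/s.
Profitability of A: 14/27 = 0.5185 kJ/s.
0.5185 > 0.3919, so adding A raises the average — include it.

Yes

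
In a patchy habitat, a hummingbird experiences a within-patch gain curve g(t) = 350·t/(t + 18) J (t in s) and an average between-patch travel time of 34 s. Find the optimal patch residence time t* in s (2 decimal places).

Maximise g(t)/(T+t): set derivative to zero → g'(t)(T+t) = g(t).
g'(t) = 350·18/(t + 18)². Setting 350·18/(t+18)² = 350t/[(t+18)(34+t)] gives 18(34+t) = t(t+18), so t² = 18×34 = 612.
t* = √612 = 24.74 s.

24.74 s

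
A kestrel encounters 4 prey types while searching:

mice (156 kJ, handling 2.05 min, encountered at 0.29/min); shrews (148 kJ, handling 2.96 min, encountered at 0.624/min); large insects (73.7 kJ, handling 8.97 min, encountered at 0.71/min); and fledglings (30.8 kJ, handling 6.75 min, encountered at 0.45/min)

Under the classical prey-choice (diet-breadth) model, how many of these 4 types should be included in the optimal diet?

2

Rank by E/h (kJ/min): mice 76.1, shrews 50, large insects 8.22, fledglings 4.56. Include each in turn until the next type's E/h falls below the running intake rate.
Rate on top 1: 28.37. shrews: 50 > 28.37 → include.
Rate on top 2: 39.98. large insects: 8.22 < 39.98 → exclude; stop.
Optimal diet: mice, shrews — 2 of 4 types.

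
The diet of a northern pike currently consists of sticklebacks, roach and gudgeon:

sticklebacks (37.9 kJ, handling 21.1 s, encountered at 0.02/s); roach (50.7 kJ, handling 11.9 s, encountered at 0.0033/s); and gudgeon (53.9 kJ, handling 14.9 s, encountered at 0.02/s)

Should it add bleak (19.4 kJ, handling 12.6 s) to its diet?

Intake rate on the current diet: R = (0.02×37.9 + 0.0033×50.7 + 0.02×53.9) / (1 + 0.02×21.1 + 0.0033×11.9 + 0.02×14.9) = 2.003/1.759 = 1.139 kJ/s.
Profitability of bleak: 19.4/12.6 = 1.54 kJ/s.
1.54 > 1.139, so adding bleak raises the average — include it.

Yes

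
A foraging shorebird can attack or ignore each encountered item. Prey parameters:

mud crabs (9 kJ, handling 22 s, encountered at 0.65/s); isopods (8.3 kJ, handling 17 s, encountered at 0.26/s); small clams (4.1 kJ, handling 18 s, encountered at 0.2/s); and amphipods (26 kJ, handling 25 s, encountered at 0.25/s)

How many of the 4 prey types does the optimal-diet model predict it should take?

Rank by E/h (kJ/s): amphipods 1.04, isopods 0.488, mud crabs 0.409, small clams 0.228. Include each in turn until the next type's E/h falls below the running intake rate.
Rate on top 1: 0.8966. isopods: 0.488 < 0.8966 → exclude; stop.
Optimal diet: amphipods — 1 of 4 types.

1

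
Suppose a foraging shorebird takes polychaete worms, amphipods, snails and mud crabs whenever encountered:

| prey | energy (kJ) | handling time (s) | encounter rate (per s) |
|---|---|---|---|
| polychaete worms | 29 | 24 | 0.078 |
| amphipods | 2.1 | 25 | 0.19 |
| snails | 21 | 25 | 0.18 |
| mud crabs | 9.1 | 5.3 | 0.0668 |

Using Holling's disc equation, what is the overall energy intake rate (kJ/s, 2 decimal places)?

Energy encountered per unit search time: 0.078×29 + 0.19×2.1 + 0.18×21 + 0.0668×9.1 = 7.049 kJ/s.
Handling time per unit search time: 0.078×24 + 0.19×25 + 0.18×25 + 0.0668×5.3 = 11.48.
Rate = 7.049/(1 + 11.48) = 0.565 kJ/s.

0.56 kJ/s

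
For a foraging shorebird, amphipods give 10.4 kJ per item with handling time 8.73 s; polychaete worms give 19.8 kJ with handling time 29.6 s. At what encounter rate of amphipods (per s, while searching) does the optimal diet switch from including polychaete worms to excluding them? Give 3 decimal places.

Drop polychaete worms once their profitability E₂/h₂ falls below the rate achievable on amphipods alone: E₂/h₂ = λE₁/(1 + λh₁).
Solve for λ: λE₁h₂ = E₂(1 + λh₁) → λ(E₁h₂ − E₂h₁) = E₂ → λ = E₂/(E₁h₂ − E₂h₁).
λ = 19.8/(10.4×29.6 − 19.8×8.73) = 19.8/135 = 0.1467 per s.

0.147 per s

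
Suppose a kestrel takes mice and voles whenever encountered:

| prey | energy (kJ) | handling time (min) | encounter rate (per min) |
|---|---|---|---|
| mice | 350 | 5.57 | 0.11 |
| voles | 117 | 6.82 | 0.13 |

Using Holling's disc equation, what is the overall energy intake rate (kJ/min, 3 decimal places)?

21.490 kJ/min

Energy encountered per unit search time: 0.11×350 + 0.13×117 = 53.71 kJ/min.
Handling time per unit search time: 0.11×5.57 + 0.13×6.82 = 1.499.
Rate = 53.71/(1 + 1.499) = 21.49 kJ/min.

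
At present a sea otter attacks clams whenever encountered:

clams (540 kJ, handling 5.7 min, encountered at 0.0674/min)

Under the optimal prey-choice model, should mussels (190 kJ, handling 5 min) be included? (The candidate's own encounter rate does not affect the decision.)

On clams alone, R = ΣλE/(1+Σλh) = 36.4/1.384 = 26.29 kJ/min.
Profitability of mussels: 190/5 = 38 kJ/min.
38 > 26.29, so adding mussels raises the average — include it.

Yes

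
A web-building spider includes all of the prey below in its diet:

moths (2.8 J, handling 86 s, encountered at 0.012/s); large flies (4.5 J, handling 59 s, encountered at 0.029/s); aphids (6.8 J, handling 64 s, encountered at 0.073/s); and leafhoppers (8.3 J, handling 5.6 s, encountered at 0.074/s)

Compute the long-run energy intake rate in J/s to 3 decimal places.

R = Σλ_iE_i / (1 + Σλ_ih_i)
Numerator: 0.012×2.8 + 0.029×4.5 + 0.073×6.8 + 0.074×8.3 = 1.275
Denominator: 1 + 0.012×86 + 0.029×59 + 0.073×64 + 0.074×5.6 = 8.829
R = 1.275/8.829 = 0.1444 J/s

0.144 J/s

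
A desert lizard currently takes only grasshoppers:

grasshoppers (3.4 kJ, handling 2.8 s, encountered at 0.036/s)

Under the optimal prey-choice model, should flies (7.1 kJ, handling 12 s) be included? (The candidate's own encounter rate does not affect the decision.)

Yes

Intake rate on the current diet: R = (0.036×3.4) / (1 + 0.036×2.8) = 0.1224/1.101 = 0.1112 kJ/s.
Profitability of flies: 7.1/12 = 0.5917 kJ/s.
0.5917 > 0.1112, so adding flies raises the average — include it.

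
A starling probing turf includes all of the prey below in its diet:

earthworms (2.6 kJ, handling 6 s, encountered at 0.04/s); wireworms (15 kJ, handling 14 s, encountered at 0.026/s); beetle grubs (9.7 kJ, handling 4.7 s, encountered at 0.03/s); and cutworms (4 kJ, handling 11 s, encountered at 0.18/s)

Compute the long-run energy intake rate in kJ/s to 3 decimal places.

R = (0.04×2.6 + 0.026×15 + 0.03×9.7 + 0.18×4) / (1 + 0.04×6 + 0.026×14 + 0.03×4.7 + 0.18×11) = 1.505/3.725 = 0.404 kJ/s.

0.404 kJ/s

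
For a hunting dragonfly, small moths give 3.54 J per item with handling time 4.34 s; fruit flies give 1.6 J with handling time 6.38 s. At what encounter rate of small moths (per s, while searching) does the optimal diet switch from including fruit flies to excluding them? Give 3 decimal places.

Drop fruit flies once their profitability E₂/h₂ falls below the rate achievable on small moths alone: E₂/h₂ = λE₁/(1 + λh₁).
Solve for λ: λE₁h₂ = E₂(1 + λh₁) → λ(E₁h₂ − E₂h₁) = E₂ → λ = E₂/(E₁h₂ − E₂h₁).
λ = 1.6/(3.54×6.38 − 1.6×4.34) = 1.6/15.64 = 0.1023 per s.

0.102 per s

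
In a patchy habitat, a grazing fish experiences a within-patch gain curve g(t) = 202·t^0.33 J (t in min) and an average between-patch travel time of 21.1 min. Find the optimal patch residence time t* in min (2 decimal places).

10.39 min

By the marginal value theorem, leave when the instantaneous gain rate g'(t) equals the habitat-wide average g(t)/(T + t).
g'(t) = 0.33·202·t^-0.67. Setting 0.33·202·t^-0.67 = 202·t^0.33/(21.1+t) gives 0.33(21.1+t) = t, so 0.67·t = 0.33×21.1.
t* = 0.33×21.1/0.67 = 10.39 min.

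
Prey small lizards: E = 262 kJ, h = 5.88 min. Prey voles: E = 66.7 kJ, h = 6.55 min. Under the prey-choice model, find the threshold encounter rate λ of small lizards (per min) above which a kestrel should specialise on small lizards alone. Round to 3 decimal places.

0.050 per min

At the threshold, the rate on small lizards alone equals the profitability of voles: λ·262/(1 + λ·5.88) = 66.7/6.55 = 10.18.
Rearranging, λ(262 − 10.18×5.88) = 10.18, so λ = 10.18/202.1 = 0.05038 per min.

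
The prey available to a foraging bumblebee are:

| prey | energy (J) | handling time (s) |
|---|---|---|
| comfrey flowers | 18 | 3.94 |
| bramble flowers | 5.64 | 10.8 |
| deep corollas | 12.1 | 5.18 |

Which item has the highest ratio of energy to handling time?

In descending order of E/h:
comfrey flowers: 18/3.94 = 4.57 J/s
deep corollas: 12.1/5.18 = 2.34 J/s
bramble flowers: 5.64/10.8 = 0.522 J/s

comfrey flowers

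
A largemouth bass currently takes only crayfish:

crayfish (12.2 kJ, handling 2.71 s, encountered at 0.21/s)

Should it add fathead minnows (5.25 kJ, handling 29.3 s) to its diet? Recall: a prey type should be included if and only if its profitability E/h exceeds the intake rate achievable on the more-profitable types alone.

No

Intake rate on the current diet: R = (0.21×12.2) / (1 + 0.21×2.71) = 2.562/1.569 = 1.633 kJ/s.
Profitability of fathead minnows: 5.25/29.3 = 0.1792 kJ/s.
0.1792 < 1.633, so adding fathead minnows would lower the average — exclude it.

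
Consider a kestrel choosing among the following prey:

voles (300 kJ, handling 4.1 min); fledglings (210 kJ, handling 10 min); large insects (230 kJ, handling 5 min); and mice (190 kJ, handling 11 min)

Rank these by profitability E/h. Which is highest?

Profitability E/h (kJ/min): voles = 300/4.1 = 73.2, fledglings = 210/10 = 21, large insects = 230/5 = 46, mice = 190/11 = 17.3.
Ranked: voles > large insects > fledglings > mice.

voles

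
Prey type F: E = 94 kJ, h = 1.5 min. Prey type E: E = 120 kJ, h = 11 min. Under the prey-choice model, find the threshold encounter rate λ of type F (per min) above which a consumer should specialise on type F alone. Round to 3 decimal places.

0.141 per min

Drop type E once their profitability E₂/h₂ falls below the rate achievable on type F alone: E₂/h₂ = λE₁/(1 + λh₁).
Solve for λ: λE₁h₂ = E₂(1 + λh₁) → λ(E₁h₂ − E₂h₁) = E₂ → λ = E₂/(E₁h₂ − E₂h₁).
λ = 120/(94×11 − 120×1.5) = 120/854 = 0.1405 per min.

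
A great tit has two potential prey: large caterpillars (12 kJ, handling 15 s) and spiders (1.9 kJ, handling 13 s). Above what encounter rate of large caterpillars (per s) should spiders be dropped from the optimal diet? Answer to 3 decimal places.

0.015 per s

At the threshold, the rate on large caterpillars alone equals the profitability of spiders: λ·12/(1 + λ·15) = 1.9/13 = 0.1462.
Rearranging, λ(12 − 0.1462×15) = 0.1462, so λ = 0.1462/9.808 = 0.0149 per s.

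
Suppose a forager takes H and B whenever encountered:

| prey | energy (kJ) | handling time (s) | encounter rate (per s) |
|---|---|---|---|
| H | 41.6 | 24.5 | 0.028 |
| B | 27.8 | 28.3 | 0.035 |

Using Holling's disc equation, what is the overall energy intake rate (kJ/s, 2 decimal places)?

0.80 kJ/s

Energy encountered per unit search time: 0.028×41.6 + 0.035×27.8 = 2.138 kJ/s.
Handling time per unit search time: 0.028×24.5 + 0.035×28.3 = 1.677.
Rate = 2.138/(1 + 1.677) = 0.7987 kJ/s.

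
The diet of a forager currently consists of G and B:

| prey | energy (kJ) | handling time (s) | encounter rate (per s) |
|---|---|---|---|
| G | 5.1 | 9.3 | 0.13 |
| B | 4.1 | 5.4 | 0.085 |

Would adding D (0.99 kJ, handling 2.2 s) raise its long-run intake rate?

Yes

On G and B alone, R = ΣλE/(1+Σλh) = 1.011/2.668 = 0.3791 kJ/s.
Profitability of D: 0.99/2.2 = 0.45 kJ/s.
0.45 > 0.3791, so adding D raises the average — include it.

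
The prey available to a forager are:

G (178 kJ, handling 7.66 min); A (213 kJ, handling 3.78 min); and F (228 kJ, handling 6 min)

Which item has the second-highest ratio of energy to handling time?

F

In descending order of E/h:
A: 213/3.78 = 56.3 kJ/min
F: 228/6 = 38 kJ/min
G: 178/7.66 = 23.2 kJ/min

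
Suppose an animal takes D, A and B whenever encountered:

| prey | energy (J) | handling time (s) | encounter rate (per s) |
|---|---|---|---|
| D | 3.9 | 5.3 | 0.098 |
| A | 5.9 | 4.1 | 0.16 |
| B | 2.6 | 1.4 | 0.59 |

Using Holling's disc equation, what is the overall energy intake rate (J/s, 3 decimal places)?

0.953 J/s

Energy encountered per unit search time: 0.098×3.9 + 0.16×5.9 + 0.59×2.6 = 2.86 J/s.
Handling time per unit search time: 0.098×5.3 + 0.16×4.1 + 0.59×1.4 = 2.001.
Rate = 2.86/(1 + 2.001) = 0.953 J/s.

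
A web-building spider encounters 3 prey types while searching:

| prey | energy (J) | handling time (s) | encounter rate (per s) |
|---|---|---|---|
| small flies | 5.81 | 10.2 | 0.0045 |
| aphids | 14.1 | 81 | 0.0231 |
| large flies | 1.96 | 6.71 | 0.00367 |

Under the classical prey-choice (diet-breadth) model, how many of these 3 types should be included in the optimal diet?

E/h in descending order: small flies 0.57, large flies 0.292, aphids 0.174 J/s. The optimal diet is the largest prefix of this list for which every included type satisfies E_i/h_i > R on the types above it.
Rate on top 1: 0.025. large flies: 0.292 > 0.025 → include.
Rate on top 2: 0.03114. aphids: 0.174 > 0.03114 → include.
Optimal diet: small flies, large flies, aphids — 3 of 3 types.

3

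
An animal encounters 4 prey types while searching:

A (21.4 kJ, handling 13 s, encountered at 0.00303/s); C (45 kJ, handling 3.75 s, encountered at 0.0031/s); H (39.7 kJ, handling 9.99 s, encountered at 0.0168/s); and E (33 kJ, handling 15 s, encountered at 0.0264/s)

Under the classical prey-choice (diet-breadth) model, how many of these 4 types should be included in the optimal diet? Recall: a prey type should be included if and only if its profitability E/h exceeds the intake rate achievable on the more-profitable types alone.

4

Rank by E/h (kJ/s): C 12, H 3.97, E 2.2, A 1.65. Include each in turn until the next type's E/h falls below the running intake rate.
Rate on top 1: 0.1379. H: 3.97 > 0.1379 → include.
Rate on top 2: 0.6838. E: 2.2 > 0.6838 → include.
Rate on top 3: 1.065. A: 1.65 > 1.065 → include.
Optimal diet: C, H, E, A — 4 of 4 types.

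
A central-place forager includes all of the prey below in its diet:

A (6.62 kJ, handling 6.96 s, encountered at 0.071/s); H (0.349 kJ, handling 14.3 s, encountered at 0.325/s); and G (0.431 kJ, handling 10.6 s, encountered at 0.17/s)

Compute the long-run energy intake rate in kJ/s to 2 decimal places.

R = (0.071×6.62 + 0.325×0.349 + 0.17×0.431) / (1 + 0.071×6.96 + 0.325×14.3 + 0.17×10.6) = 0.6567/7.944 = 0.08267 kJ/s.

0.08 kJ/s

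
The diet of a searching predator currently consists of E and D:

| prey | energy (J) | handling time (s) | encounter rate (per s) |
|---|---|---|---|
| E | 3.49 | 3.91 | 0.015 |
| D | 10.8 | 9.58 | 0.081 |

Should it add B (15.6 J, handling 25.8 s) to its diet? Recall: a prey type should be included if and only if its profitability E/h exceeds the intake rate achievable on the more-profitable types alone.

Current rate: (0.015×3.49 + 0.081×10.8)/(1 + 0.015×3.91 + 0.081×9.58) = 0.5054 J/s.
B: E/h = 15.6/25.8 = 0.6047 J/s.
Since 0.6047 > R, including B increases the long-run rate.

Yes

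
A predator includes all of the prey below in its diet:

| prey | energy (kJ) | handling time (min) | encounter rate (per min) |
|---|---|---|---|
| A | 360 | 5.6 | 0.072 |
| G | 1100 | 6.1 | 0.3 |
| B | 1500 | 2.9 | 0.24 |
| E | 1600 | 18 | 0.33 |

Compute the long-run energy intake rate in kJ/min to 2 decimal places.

126.04 kJ/min

R = Σλ_iE_i / (1 + Σλ_ih_i)
Numerator: 0.072×360 + 0.3×1100 + 0.24×1500 + 0.33×1600 = 1244
Denominator: 1 + 0.072×5.6 + 0.3×6.1 + 0.24×2.9 + 0.33×18 = 9.869
R = 1244/9.869 = 126 kJ/min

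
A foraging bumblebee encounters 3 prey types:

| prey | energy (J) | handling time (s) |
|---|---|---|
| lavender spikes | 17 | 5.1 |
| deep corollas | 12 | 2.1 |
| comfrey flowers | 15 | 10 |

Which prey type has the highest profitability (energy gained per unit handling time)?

Profitability E/h (J/s): lavender spikes = 17/5.1 = 3.33, deep corollas = 12/2.1 = 5.71, comfrey flowers = 15/10 = 1.5.
Ranked: deep corollas > lavender spikes > comfrey flowers.

deep corollas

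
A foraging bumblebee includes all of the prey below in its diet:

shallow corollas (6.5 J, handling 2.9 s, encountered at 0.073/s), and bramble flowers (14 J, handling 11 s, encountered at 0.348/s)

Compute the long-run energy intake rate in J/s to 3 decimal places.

R = Σλ_iE_i / (1 + Σλ_ih_i)
Numerator: 0.073×6.5 + 0.348×14 = 5.346
Denominator: 1 + 0.073×2.9 + 0.348×11 = 5.04
R = 5.346/5.04 = 1.061 J/s

1.061 J/s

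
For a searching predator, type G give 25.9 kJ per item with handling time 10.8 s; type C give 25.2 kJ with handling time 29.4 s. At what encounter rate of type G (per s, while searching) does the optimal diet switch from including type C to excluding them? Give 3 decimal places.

Drop type C once their profitability E₂/h₂ falls below the rate achievable on type G alone: E₂/h₂ = λE₁/(1 + λh₁).
Solve for λ: λE₁h₂ = E₂(1 + λh₁) → λ(E₁h₂ − E₂h₁) = E₂ → λ = E₂/(E₁h₂ − E₂h₁).
λ = 25.2/(25.9×29.4 − 25.2×10.8) = 25.2/489.3 = 0.0515 per s.

0.052 per s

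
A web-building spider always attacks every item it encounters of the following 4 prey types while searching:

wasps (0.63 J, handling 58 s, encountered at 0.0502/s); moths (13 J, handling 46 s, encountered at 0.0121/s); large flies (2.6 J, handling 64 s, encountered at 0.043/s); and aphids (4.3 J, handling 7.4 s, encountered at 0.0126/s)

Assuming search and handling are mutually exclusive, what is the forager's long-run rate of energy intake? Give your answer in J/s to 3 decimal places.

0.049 J/s

R = Σλ_iE_i / (1 + Σλ_ih_i)
Numerator: 0.0502×0.63 + 0.0121×13 + 0.043×2.6 + 0.0126×4.3 = 0.3549
Denominator: 1 + 0.0502×58 + 0.0121×46 + 0.043×64 + 0.0126×7.4 = 7.313
R = 0.3549/7.313 = 0.04853 J/s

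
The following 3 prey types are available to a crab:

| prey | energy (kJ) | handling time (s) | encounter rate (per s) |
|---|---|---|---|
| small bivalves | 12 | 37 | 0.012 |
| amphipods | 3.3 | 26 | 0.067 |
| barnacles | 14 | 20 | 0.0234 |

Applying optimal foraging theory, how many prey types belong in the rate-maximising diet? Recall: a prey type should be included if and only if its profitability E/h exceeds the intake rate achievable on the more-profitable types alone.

2

Profitabilities (E/h, kJ/s): barnacles 0.7, small bivalves 0.324, amphipods 0.127. Add prey in this order while the next type's profitability exceeds the intake rate on those already taken.
Rate on top 1: 0.2232. small bivalves: 0.324 > 0.2232 → include.
Rate on top 2: 0.2467. amphipods: 0.127 < 0.2467 → exclude; stop.
Optimal diet: barnacles, small bivalves — 2 of 3 types.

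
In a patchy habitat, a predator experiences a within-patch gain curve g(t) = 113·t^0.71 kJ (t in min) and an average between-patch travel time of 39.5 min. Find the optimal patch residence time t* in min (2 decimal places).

96.71 min

Optimal t* satisfies g'(t*) = g(t*)/(T + t*).
g'(t) = 0.71·113·t^-0.29. Setting 0.71·113·t^-0.29 = 113·t^0.71/(39.5+t) gives 0.71(39.5+t) = t, so 0.29·t = 0.71×39.5.
t* = 0.71×39.5/0.29 = 96.71 min.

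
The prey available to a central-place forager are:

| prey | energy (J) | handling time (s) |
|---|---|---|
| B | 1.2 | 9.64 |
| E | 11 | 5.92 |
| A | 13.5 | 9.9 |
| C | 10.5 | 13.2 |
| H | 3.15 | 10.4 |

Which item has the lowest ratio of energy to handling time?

Profitability E/h (J/s): B = 1.2/9.64 = 0.124, E = 11/5.92 = 1.86, A = 13.5/9.9 = 1.36, C = 10.5/13.2 = 0.795, H = 3.15/10.4 = 0.303.
Ranked: E > A > C > H > B.

B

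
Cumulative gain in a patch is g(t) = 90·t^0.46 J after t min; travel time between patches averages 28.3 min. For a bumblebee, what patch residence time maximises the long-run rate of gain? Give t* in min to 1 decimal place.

24.1 min

By the marginal value theorem, leave when the instantaneous gain rate g'(t) equals the habitat-wide average g(t)/(T + t).
g'(t) = 0.46·90·t^-0.54. Setting 0.46·90·t^-0.54 = 90·t^0.46/(28.3+t) gives 0.46(28.3+t) = t, so 0.54·t = 0.46×28.3.
t* = 0.46×28.3/0.54 = 24.11 min.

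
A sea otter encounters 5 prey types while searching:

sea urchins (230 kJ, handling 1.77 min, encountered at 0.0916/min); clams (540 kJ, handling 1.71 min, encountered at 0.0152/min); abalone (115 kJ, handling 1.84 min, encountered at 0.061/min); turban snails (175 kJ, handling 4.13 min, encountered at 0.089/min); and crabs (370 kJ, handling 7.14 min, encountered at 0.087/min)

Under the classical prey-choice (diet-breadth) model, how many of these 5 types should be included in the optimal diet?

E/h in descending order: clams 316, sea urchins 130, abalone 62.5, crabs 51.8, turban snails 42.4 kJ/min. The optimal diet is the largest prefix of this list for which every included type satisfies E_i/h_i > R on the types above it.
Rate on top 1: 8. sea urchins: 130 > 8 → include.
Rate on top 2: 24.64. abalone: 62.5 > 24.64 → include.
Rate on top 3: 27.91. crabs: 51.8 > 27.91 → include.
Rate on top 4: 35.64. turban snails: 42.4 > 35.64 → include.
Optimal diet: clams, sea urchins, abalone, crabs, turban snails — 5 of 5 types.

5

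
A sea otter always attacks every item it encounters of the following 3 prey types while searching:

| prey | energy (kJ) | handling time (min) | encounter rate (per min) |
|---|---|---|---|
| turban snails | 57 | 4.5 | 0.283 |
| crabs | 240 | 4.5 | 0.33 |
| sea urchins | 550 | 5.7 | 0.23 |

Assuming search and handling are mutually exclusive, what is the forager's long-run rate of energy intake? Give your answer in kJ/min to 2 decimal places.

Energy encountered per unit search time: 0.283×57 + 0.33×240 + 0.23×550 = 221.8 kJ/min.
Handling time per unit search time: 0.283×4.5 + 0.33×4.5 + 0.23×5.7 = 4.069.
Rate = 221.8/(1 + 4.069) = 43.76 kJ/min.

43.76 kJ/min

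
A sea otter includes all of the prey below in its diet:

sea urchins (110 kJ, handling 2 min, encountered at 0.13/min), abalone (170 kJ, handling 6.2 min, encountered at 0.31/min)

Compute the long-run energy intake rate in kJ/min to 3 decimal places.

21.056 kJ/min

Energy encountered per unit search time: 0.13×110 + 0.31×170 = 67 kJ/min.
Handling time per unit search time: 0.13×2 + 0.31×6.2 = 2.182.
Rate = 67/(1 + 2.182) = 21.06 kJ/min.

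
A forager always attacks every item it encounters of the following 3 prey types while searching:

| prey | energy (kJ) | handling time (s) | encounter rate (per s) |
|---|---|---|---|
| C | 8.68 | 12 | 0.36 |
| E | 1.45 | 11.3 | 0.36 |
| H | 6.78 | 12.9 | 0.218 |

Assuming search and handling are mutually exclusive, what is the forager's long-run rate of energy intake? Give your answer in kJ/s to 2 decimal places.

R = Σλ_iE_i / (1 + Σλ_ih_i)
Numerator: 0.36×8.68 + 0.36×1.45 + 0.218×6.78 = 5.125
Denominator: 1 + 0.36×12 + 0.36×11.3 + 0.218×12.9 = 12.2
R = 5.125/12.2 = 0.4201 kJ/s

0.42 kJ/s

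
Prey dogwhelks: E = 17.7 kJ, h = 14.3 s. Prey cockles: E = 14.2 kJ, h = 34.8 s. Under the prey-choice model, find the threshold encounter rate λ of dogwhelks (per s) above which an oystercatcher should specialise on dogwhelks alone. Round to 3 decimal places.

0.034 per s

Drop cockles once their profitability E₂/h₂ falls below the rate achievable on dogwhelks alone: E₂/h₂ = λE₁/(1 + λh₁).
Solve for λ: λE₁h₂ = E₂(1 + λh₁) → λ(E₁h₂ − E₂h₁) = E₂ → λ = E₂/(E₁h₂ − E₂h₁).
λ = 14.2/(17.7×34.8 − 14.2×14.3) = 14.2/412.9 = 0.03439 per s.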